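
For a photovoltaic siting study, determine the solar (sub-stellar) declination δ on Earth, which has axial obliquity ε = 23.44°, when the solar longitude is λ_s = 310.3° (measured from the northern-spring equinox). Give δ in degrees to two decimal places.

sin δ = sin ε · sin λ_s = sin 23.44° × sin 310.3° = -0.303381.
δ = arcsin(-0.303381) = -17.66°.

δ = -17.66°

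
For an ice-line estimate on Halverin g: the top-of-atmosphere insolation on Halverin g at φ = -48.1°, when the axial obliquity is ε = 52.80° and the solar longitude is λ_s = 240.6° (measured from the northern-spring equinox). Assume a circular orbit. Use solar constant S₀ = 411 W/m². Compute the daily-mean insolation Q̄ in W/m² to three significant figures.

Q̄ ≈ 212 W/m²

Solar declination: sin δ = sin ε · sin λ_s = sin 52.80° × sin 240.6° = -0.69395, so δ = -43.943°.
cos H₀ = −tan(-48.1°) tan(-43.943°) = -1.0742 ≤ −1 ⇒ polar day, H₀ = π.
Bracket: H₀ sin φ sin δ + cos φ cos δ sin H₀ = 3.1416×-0.74431×-0.69395 + 0.66783×0.72003×0.00000 = 1.622680 + 0.000000 = 1.622680.
Q̄ = (S₀/π) × [bracket] = (411/π) × 1.622680 = 212.3 W/m².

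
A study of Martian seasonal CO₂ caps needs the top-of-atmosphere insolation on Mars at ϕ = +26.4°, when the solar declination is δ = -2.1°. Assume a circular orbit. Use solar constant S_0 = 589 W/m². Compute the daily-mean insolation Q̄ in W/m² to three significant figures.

Q̄ ≈ 163 W/m²

cos h₀ = −tan(+26.4°) tan(-2.100°) = 0.0182, h₀ = 1.5526 rad.
Bracket: h₀ sin ϕ sin δ + cos ϕ cos δ sin h₀ = 1.5526×0.44464×-0.03664 + 0.89571×0.99933×0.99983 = -0.025294 + 0.894958 = 0.869664.
Q̄ = (S_0/π) × [bracket] = (589/π) × 0.869664 = 163.0 W/m².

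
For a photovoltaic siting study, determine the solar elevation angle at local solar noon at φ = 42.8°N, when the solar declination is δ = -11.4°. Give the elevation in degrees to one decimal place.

35.8°

At local noon the hour angle is zero, so the zenith angle equals |φ − δ| = |+42.8° − (-11.400°)| = 54.200°.
Elevation = 90° − 54.200° = 35.8°.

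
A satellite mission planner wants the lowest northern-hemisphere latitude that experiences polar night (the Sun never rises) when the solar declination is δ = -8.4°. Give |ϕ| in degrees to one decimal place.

|ϕ| = 81.6°

Polar night requires cos h₀ = −tan ϕ tan δ ≥ 1, i.e. tan ϕ tan δ ≤ −1.
The boundary is |tan ϕ| · |tan δ| = 1, so |ϕ| = 90° − |δ| = 90° − 8.4° = 81.6° in the northern hemisphere.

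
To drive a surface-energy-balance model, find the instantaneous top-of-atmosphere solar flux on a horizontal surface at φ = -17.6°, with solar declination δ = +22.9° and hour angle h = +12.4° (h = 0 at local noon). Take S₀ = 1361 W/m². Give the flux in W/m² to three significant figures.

cos θ_z = sin φ sin δ + cos φ cos δ cos h = -0.117659 + 0.857582 = 0.739923.
Flux = S₀ · cos θ_z = 1361 × 0.739923 = 1007 W/m².

1.01e+03 W/m²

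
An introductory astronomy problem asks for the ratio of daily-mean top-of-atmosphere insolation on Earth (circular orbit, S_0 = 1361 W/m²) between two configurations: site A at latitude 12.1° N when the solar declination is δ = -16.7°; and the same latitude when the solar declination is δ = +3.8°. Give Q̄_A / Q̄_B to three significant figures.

— Configuration A (ϕ=+12.1°):
cos h₀ = −tan(+12.1°) tan(-16.700°) = 0.0643, h₀ = 1.5064 rad.
Bracket: h₀ sin ϕ sin δ + cos ϕ cos δ sin h₀ = 1.5064×0.20962×-0.28736 + 0.97778×0.95782×0.99793 = -0.090740 + 0.934599 = 0.843859.
Q̄ = (S_0/π) × [bracket] = (1361/π) × 0.843859 = 365.58 W/m².
— Configuration B (ϕ=+12.1°):
cos h₀ = −tan(+12.1°) tan(+3.800°) = -0.0142, h₀ = 1.5850 rad.
Bracket: h₀ sin ϕ sin δ + cos ϕ cos δ sin h₀ = 1.5850×0.20962×0.06627 + 0.97778×0.99780×0.99990 = 0.022018 + 0.975531 = 0.997549.
Q̄ = (S_0/π) × [bracket] = (1361/π) × 0.997549 = 432.16 W/m².
Ratio Q̄_A / Q̄_B = 365.58 / 432.16 = 0.8459.

Q̄_A / Q̄_B ≈ 0.846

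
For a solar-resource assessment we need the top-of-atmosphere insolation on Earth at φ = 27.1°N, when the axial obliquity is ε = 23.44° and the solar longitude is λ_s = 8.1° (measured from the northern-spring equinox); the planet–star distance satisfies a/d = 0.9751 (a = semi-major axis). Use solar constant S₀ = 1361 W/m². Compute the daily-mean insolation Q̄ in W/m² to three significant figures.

Solar declination: sin δ = sin ε · sin λ_s = sin 23.44° × sin 8.1° = 0.05605, so δ = +3.213°.
cos H₀ = −tan(+27.1°) tan(+3.213°) = -0.0287, H₀ = 1.5995 rad.
Bracket: H₀ sin φ sin δ + cos φ cos δ sin H₀ = 1.5995×0.45554×0.05605 + 0.89021×0.99843×0.99959 = 0.040840 + 0.888448 = 0.929288.
Inverse-square distance factor (a/d)² = 0.9751² = 0.950820.
Q̄ = (S₀/π) × 0.950820 × [bracket] = (1361/π) × 0.950820 × 0.929288 = 382.8 W/m².

Q̄ ≈ 383 W/m²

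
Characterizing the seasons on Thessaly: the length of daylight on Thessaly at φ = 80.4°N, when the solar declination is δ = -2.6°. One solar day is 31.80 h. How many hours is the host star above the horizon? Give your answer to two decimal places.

cos H₀ = −tan φ · tan δ = −tan(+80.4°) × tan(-2.600°) = 0.2685, so H₀ = 1.2990 rad = 74.43°.
Daylight = 2H₀/(2π) × 31.80 h = (1.2990/π) × 31.80 = 13.15 h.

13.15 h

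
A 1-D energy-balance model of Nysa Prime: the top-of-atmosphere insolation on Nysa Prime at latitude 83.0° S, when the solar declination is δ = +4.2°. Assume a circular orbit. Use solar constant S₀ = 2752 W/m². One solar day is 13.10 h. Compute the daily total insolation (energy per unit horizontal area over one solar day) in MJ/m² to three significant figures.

1.23 MJ/m²

cos H₀ = −tan(-83.0°) tan(+4.200°) = 0.5981, H₀ = 0.9297 rad.
Bracket: H₀ sin φ sin δ + cos φ cos δ sin H₀ = 0.9297×-0.99255×0.07324 + 0.12187×0.99731×0.80143 = -0.067584 + 0.097408 = 0.029824.
Q̄ = (S₀/π) × [bracket] = (2752/π) × 0.029824 = 26.125 W/m².
Daily total = Q̄ × 13.10 h × 3600 s/h = 26.125 × 13.10 × 3600 / 10⁶ = 1.232 MJ/m².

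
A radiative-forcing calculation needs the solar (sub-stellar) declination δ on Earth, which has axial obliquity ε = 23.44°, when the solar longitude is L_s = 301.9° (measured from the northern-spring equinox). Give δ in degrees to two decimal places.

sin δ = sin ε · sin L_s = sin 23.44° × sin 301.9° = -0.337711.
δ = arcsin(-0.337711) = -19.74°.

δ = -19.74°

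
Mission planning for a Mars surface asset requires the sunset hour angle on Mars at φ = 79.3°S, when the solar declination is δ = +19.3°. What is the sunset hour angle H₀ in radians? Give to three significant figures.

cos H₀ = −tan φ · tan δ = 1.8534 ≥ 1, so the Sun never rises (polar night) and H₀ = 0.

H₀ = 0.00 rad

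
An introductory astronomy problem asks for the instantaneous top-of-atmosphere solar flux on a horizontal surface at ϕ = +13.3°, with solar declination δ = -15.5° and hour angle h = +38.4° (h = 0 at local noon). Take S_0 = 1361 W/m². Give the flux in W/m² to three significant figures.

917 W/m²

cos θ_z = sin ϕ sin δ + cos ϕ cos δ cos h = -0.061478 + 0.734936 = 0.673458.
Flux = S_0 · cos θ_z = 1361 × 0.673458 = 916.6 W/m².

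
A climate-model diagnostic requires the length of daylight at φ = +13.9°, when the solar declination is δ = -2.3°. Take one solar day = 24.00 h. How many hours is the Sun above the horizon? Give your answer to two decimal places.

cos H₀ = −tan φ · tan δ = −tan(+13.9°) × tan(-2.300°) = 0.0099, so H₀ = 1.5609 rad = 89.43°.
Daylight = 2H₀/(2π) × 24.00 h = (1.5609/π) × 24.00 = 11.92 h.

11.92 h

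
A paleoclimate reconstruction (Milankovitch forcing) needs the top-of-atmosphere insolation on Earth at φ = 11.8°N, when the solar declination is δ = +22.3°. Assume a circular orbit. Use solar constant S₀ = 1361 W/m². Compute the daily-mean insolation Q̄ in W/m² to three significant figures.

cos H₀ = −tan(+11.8°) tan(+22.300°) = -0.0857, H₀ = 1.6566 rad.
Bracket: H₀ sin φ sin δ + cos φ cos δ sin H₀ = 1.6566×0.20450×0.37946 + 0.97887×0.92521×0.99632 = 0.128551 + 0.902327 = 1.030878.
Q̄ = (S₀/π) × [bracket] = (1361/π) × 1.030878 = 446.6 W/m².

Q̄ ≈ 447 W/m²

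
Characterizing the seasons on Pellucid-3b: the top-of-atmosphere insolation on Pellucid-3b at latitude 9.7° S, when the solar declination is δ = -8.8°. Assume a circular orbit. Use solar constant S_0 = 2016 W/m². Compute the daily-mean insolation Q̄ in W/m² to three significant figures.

cos h₀ = −tan(-9.7°) tan(-8.800°) = -0.0265, h₀ = 1.5973 rad.
Bracket: h₀ sin ϕ sin δ + cos ϕ cos δ sin h₀ = 1.5973×-0.16849×-0.15299 + 0.98570×0.98823×0.99965 = 0.041174 + 0.973757 = 1.014931.
Q̄ = (S_0/π) × [bracket] = (2016/π) × 1.014931 = 651.3 W/m².

Q̄ ≈ 651 W/m²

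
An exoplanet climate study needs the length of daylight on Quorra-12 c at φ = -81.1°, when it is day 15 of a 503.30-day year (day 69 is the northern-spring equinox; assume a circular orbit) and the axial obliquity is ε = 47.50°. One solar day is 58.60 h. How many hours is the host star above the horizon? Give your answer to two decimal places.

Solar longitude: λ_s = 360° × (15 − 69)/503.30 = -38.625°, i.e. -38.625° + 360° = 321.375°.
sin δ = sin 47.50° × sin 321.375° = -0.46022, so δ = -27.402°.
Sunrise equation: cos H₀ = −tan φ · tan δ = -3.3103 ≤ −1, so the host star never sets (polar day) and H₀ = π.
Daylight = 2H₀/(2π) × 58.60 h = (3.1416/π) × 58.60 = 58.60 h.

58.60 h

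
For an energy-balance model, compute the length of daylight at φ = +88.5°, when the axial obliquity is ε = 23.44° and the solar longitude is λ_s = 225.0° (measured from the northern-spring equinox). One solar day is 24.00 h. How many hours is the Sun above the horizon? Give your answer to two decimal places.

Solar declination: sin δ = sin ε · sin λ_s = sin 23.44° × sin 225.0° = -0.28128, so δ = -16.337°.
cos H₀ = −tan φ · tan δ = 11.1935 ≥ 1, so the Sun never rises (polar night) and H₀ = 0.
Daylight = 2H₀/(2π) × 24.00 h = (0.0000/π) × 24.00 = 0.00 h.

0.00 h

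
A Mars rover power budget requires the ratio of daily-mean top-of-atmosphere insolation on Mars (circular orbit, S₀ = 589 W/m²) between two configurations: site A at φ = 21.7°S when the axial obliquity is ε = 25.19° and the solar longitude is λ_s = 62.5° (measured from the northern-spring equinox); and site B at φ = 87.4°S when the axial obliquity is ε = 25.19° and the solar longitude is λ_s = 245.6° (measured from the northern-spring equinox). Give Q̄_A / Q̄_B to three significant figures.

— Configuration A (φ=-21.7°):
Solar declination: sin δ = sin ε · sin λ_s = sin 25.19° × sin 62.5° = 0.37753, so δ = +22.181°.
cos H₀ = −tan(-21.7°) tan(+22.181°) = 0.1622, H₀ = 1.4078 rad.
Bracket: H₀ sin φ sin δ + cos φ cos δ sin H₀ = 1.4078×-0.36975×0.37753 + 0.92913×0.92600×0.98675 = -0.196517 + 0.848974 = 0.652457.
Q̄ = (S₀/π) × [bracket] = (589/π) × 0.652457 = 122.33 W/m².
— Configuration B (φ=-87.4°):
Solar declination: sin δ = sin ε · sin λ_s = sin 25.19° × sin 245.6° = -0.38761, so δ = -22.806°.
cos H₀ = −tan(-87.4°) tan(-22.806°) = -9.2596 ≤ −1 ⇒ polar day, H₀ = π.
Bracket: H₀ sin φ sin δ + cos φ cos δ sin H₀ = 3.1416×-0.99897×-0.38761 + 0.04536×0.92182×0.00000 = 1.216461 + 0.000000 = 1.216461.
Q̄ = (S₀/π) × [bracket] = (589/π) × 1.216461 = 228.07 W/m².
Ratio Q̄_A / Q̄_B = 122.33 / 228.07 = 0.5364.

Q̄_A / Q̄_B ≈ 0.536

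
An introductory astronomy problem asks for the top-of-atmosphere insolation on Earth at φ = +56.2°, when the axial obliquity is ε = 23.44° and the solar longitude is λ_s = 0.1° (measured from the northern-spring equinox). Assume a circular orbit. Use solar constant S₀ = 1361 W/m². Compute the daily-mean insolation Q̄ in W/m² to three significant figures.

Solar declination: sin δ = sin ε · sin λ_s = sin 23.44° × sin 0.1° = 0.00069, so δ = +0.040°.
cos H₀ = −tan(+56.2°) tan(+0.040°) = -0.0010, H₀ = 1.5718 rad.
Bracket: H₀ sin φ sin δ + cos φ cos δ sin H₀ = 1.5718×0.83098×0.00069 + 0.55630×1.00000×1.00000 = 0.000901 + 0.556300 = 0.557201.
Q̄ = (S₀/π) × [bracket] = (1361/π) × 0.557201 = 241.4 W/m².

Q̄ ≈ 241 W/m²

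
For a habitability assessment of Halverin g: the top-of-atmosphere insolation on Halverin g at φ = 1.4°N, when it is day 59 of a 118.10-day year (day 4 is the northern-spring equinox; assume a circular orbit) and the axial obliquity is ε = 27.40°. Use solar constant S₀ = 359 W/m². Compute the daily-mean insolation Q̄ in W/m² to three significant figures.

Solar longitude: λ_s = 360° × (59 − 4)/118.10 = 167.655°.
sin δ = sin 27.40° × sin 167.655° = 0.09839, so δ = +5.647°.
cos H₀ = −tan(+1.4°) tan(+5.647°) = -0.0024, H₀ = 1.5732 rad.
Bracket: H₀ sin φ sin δ + cos φ cos δ sin H₀ = 1.5732×0.02443×0.09839 + 0.99970×0.99515×1.00000 = 0.003781 + 0.994851 = 0.998632.
Q̄ = (S₀/π) × [bracket] = (359/π) × 0.998632 = 114.1 W/m².

Q̄ ≈ 114 W/m²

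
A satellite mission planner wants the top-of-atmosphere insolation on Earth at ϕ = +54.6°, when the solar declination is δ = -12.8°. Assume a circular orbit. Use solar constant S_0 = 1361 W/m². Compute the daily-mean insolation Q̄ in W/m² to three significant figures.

Q̄ ≈ 134 W/m²

cos h₀ = −tan(+54.6°) tan(-12.800°) = 0.3197, h₀ = 1.2454 rad.
Bracket: h₀ sin ϕ sin δ + cos ϕ cos δ sin h₀ = 1.2454×0.81513×-0.22155 + 0.57928×0.97515×0.94752 = -0.224909 + 0.535240 = 0.310331.
Q̄ = (S_0/π) × [bracket] = (1361/π) × 0.310331 = 134.4 W/m².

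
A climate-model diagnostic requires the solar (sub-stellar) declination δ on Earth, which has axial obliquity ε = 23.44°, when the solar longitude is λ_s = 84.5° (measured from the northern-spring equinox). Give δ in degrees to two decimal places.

sin δ = sin ε · sin λ_s = sin 23.44° × sin 84.5° = 0.395957.
δ = arcsin(0.395957) = +23.33°.

δ = +23.33°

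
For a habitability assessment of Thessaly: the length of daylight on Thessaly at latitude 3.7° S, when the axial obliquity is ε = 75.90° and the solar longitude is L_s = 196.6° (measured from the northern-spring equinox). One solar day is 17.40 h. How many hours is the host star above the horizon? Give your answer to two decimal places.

8.80 h

Solar declination: sin δ = sin ε · sin L_s = sin 75.90° × sin 196.6° = -0.27708, so δ = -16.086°.
cos h₀ = −tan ϕ · tan δ = −tan(-3.7°) × tan(-16.086°) = -0.0186, so h₀ = 1.5894 rad = 91.07°.
Daylight = 2h₀/(2π) × 17.40 h = (1.5894/π) × 17.40 = 8.80 h.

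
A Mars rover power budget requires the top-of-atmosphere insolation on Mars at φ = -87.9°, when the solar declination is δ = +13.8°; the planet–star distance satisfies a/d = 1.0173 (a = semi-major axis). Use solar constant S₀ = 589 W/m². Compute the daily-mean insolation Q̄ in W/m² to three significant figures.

Q̄ ≈ 0.00 W/m²

cos H₀ = −tan(-87.9°) tan(+13.800°) = 6.6985 ≥ 1 ⇒ polar night, H₀ = 0 and Q̄ = 0.
Inverse-square distance factor (a/d)² = 1.0173² = 1.034899.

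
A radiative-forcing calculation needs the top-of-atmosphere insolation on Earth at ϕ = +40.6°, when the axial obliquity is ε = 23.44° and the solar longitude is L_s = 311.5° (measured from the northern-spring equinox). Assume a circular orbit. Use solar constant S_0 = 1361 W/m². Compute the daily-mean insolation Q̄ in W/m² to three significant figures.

Q̄ ≈ 193 W/m²

Solar declination: sin δ = sin ε · sin L_s = sin 23.44° × sin 311.5° = -0.29793, so δ = -17.333°.
cos h₀ = −tan(+40.6°) tan(-17.333°) = 0.2675, h₀ = 1.3000 rad.
Bracket: h₀ sin ϕ sin δ + cos ϕ cos δ sin h₀ = 1.3000×0.65077×-0.29793 + 0.75927×0.95459×0.96356 = -0.252049 + 0.698380 = 0.446331.
Q̄ = (S_0/π) × [bracket] = (1361/π) × 0.446331 = 193.4 W/m².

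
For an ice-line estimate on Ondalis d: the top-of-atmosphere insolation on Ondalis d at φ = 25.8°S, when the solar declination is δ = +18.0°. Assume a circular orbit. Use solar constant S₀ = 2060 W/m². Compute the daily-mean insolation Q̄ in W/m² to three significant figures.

cos H₀ = −tan(-25.8°) tan(+18.000°) = 0.1571, H₀ = 1.4131 rad.
Bracket: H₀ sin φ sin δ + cos φ cos δ sin H₀ = 1.4131×-0.43523×0.30902 + 0.90032×0.95106×0.98759 = -0.190055 + 0.845632 = 0.655577.
Q̄ = (S₀/π) × [bracket] = (2060/π) × 0.655577 = 429.9 W/m².

Q̄ ≈ 430 W/m²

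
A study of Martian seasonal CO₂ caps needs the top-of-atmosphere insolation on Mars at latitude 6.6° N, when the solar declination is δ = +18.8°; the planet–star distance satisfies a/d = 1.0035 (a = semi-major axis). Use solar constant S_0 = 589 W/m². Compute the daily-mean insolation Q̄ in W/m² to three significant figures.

cos h₀ = −tan(+6.6°) tan(+18.800°) = -0.0394, h₀ = 1.6102 rad.
Bracket: h₀ sin ϕ sin δ + cos ϕ cos δ sin h₀ = 1.6102×0.11494×0.32227 + 0.99337×0.94665×0.99922 = 0.059645 + 0.939640 = 0.999285.
Inverse-square distance factor (a/d)² = 1.0035² = 1.007012.
Q̄ = (S_0/π) × 1.007012 × [bracket] = (589/π) × 1.007012 × 0.999285 = 188.7 W/m².

Q̄ ≈ 189 W/m²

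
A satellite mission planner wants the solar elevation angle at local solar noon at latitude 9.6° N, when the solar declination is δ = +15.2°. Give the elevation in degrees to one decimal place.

84.4°

At local noon the hour angle is zero, so the zenith angle equals |φ − δ| = |+9.6° − (+15.200°)| = 5.600°.
Elevation = 90° − 5.600° = 84.4°.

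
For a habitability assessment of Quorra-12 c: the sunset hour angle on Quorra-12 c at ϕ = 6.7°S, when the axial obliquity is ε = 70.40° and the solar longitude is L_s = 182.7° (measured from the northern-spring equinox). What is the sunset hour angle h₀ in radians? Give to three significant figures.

h₀ = 1.58 rad

Solar declination: sin δ = sin ε · sin L_s = sin 70.40° × sin 182.7° = -0.04438, so δ = -2.543°.
cos h₀ = −tan ϕ · tan δ = −tan(-6.7°) × tan(-2.543°) = -0.0052, so h₀ = 1.5760 rad = 90.30°.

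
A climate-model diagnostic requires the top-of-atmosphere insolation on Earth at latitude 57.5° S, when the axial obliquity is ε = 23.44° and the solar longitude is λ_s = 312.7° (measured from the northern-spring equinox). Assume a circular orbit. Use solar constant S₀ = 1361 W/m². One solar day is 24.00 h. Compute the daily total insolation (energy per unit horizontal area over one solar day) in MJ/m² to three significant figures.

Solar declination: sin δ = sin ε · sin λ_s = sin 23.44° × sin 312.7° = -0.29234, so δ = -16.998°.
cos H₀ = −tan(-57.5°) tan(-16.998°) = -0.4798, H₀ = 2.0713 rad.
Bracket: H₀ sin φ sin δ + cos φ cos δ sin H₀ = 2.0713×-0.84339×-0.29234 + 0.53730×0.95631×0.87735 = 0.510693 + 0.450805 = 0.961498.
Q̄ = (S₀/π) × [bracket] = (1361/π) × 0.961498 = 416.54 W/m².
Daily total = Q̄ × 24.00 h × 3600 s/h = 416.54 × 24.00 × 3600 / 10⁶ = 35.99 MJ/m².

36.0 MJ/m²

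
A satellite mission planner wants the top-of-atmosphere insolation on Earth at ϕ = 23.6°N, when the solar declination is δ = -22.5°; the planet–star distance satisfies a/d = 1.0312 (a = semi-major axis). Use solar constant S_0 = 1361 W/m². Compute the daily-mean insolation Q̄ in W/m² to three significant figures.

Q̄ ≈ 286 W/m²

cos h₀ = −tan(+23.6°) tan(-22.500°) = 0.1810, h₀ = 1.3888 rad.
Bracket: h₀ sin ϕ sin δ + cos ϕ cos δ sin h₀ = 1.3888×0.40035×-0.38268 + 0.91636×0.92388×0.98349 = -0.212772 + 0.832629 = 0.619857.
Inverse-square distance factor (a/d)² = 1.0312² = 1.063373.
Q̄ = (S_0/π) × 1.063373 × [bracket] = (1361/π) × 1.063373 × 0.619857 = 285.6 W/m².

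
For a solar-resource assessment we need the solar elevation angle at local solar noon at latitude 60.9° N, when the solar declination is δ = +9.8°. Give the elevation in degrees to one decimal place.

At local noon the hour angle is zero, so the zenith angle equals |ϕ − δ| = |+60.9° − (+9.800°)| = 51.100°.
Elevation = 90° − 51.100° = 38.9°.

38.9°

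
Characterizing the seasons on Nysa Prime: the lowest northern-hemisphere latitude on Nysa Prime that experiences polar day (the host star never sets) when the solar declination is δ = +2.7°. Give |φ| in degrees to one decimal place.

Polar day requires cos H₀ = −tan φ tan δ ≤ −1, i.e. tan φ tan δ ≥ 1.
The boundary is |tan φ| · |tan δ| = 1, so |φ| = 90° − |δ| = 90° − 2.7° = 87.3° in the northern hemisphere.

|φ| = 87.3°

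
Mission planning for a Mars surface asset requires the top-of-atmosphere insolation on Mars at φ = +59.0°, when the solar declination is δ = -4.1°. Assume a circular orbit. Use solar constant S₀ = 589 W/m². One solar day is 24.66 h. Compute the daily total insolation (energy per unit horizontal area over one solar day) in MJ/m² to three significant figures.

7.01 MJ/m²

cos H₀ = −tan(+59.0°) tan(-4.100°) = 0.1193, H₀ = 1.4512 rad.
Bracket: H₀ sin φ sin δ + cos φ cos δ sin H₀ = 1.4512×0.85717×-0.07150 + 0.51504×0.99744×0.99286 = -0.088941 + 0.510054 = 0.421113.
Q̄ = (S₀/π) × [bracket] = (589/π) × 0.421113 = 78.952 W/m².
Daily total = Q̄ × 24.66 h × 3600 s/h = 78.952 × 24.66 × 3600 / 10⁶ = 7.009 MJ/m².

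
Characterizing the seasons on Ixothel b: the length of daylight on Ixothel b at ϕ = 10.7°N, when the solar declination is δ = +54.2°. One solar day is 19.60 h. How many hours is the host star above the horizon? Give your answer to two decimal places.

cos h₀ = −tan ϕ · tan δ = −tan(+10.7°) × tan(+54.200°) = -0.2620, so h₀ = 1.8359 rad = 105.19°.
Daylight = 2h₀/(2π) × 19.60 h = (1.8359/π) × 19.60 = 11.45 h.

11.45 h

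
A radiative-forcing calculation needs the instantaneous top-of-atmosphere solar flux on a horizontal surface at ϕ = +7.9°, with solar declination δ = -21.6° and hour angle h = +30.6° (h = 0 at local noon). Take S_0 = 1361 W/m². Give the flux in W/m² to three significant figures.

1.01e+03 W/m²

cos θ_z = sin ϕ sin δ + cos ϕ cos δ cos h = -0.050597 + 0.792702 = 0.742105.
Flux = S_0 · cos θ_z = 1361 × 0.742105 = 1010 W/m².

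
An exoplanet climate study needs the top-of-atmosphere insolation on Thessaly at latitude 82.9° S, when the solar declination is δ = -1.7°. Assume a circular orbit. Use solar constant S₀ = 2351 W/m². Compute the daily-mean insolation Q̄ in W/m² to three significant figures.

Q̄ ≈ 130 W/m²

cos H₀ = −tan(-82.9°) tan(-1.700°) = -0.2383, H₀ = 1.8114 rad.
Bracket: H₀ sin φ sin δ + cos φ cos δ sin H₀ = 1.8114×-0.99233×-0.02967 + 0.12360×0.99956×0.97120 = 0.053332 + 0.119988 = 0.173320.
Q̄ = (S₀/π) × [bracket] = (2351/π) × 0.173320 = 129.7 W/m².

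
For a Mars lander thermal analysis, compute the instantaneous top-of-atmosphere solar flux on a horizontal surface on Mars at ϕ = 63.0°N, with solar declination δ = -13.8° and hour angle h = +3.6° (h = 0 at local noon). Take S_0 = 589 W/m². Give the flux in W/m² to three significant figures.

cos θ_z = sin ϕ sin δ + cos ϕ cos δ cos h = -0.212535 + 0.440016 = 0.227481.
Flux = S_0 · cos θ_z = 589 × 0.227481 = 134.0 W/m².

134 W/m²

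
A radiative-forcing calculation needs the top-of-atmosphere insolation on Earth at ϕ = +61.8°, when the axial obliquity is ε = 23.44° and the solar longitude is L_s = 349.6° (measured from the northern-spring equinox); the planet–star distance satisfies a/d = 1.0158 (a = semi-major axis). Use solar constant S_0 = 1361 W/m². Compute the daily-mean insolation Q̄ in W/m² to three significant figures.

Solar declination: sin δ = sin ε · sin L_s = sin 23.44° × sin 349.6° = -0.07181, so δ = -4.118°.
cos h₀ = −tan(+61.8°) tan(-4.118°) = 0.1343, h₀ = 1.4361 rad.
Bracket: h₀ sin ϕ sin δ + cos ϕ cos δ sin h₀ = 1.4361×0.88130×-0.07181 + 0.47255×0.99742×0.99094 = -0.090885 + 0.467061 = 0.376176.
Inverse-square distance factor (a/d)² = 1.0158² = 1.031850.
Q̄ = (S_0/π) × 1.031850 × [bracket] = (1361/π) × 1.031850 × 0.376176 = 168.2 W/m².

Q̄ ≈ 168 W/m²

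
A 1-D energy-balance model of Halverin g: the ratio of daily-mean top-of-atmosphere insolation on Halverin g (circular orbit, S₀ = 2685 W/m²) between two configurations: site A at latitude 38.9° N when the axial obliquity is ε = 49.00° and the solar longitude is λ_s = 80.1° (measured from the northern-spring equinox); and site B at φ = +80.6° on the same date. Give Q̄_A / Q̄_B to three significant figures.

Q̄_A / Q̄_B ≈ 0.644

— Configuration A (φ=+38.9°):
Solar declination: sin δ = sin ε · sin λ_s = sin 49.00° × sin 80.1° = 0.74347, so δ = +48.028°.
cos H₀ = −tan(+38.9°) tan(+48.028°) = -0.8970, H₀ = 2.6838 rad.
Bracket: H₀ sin φ sin δ + cos φ cos δ sin H₀ = 2.6838×0.62796×0.74347 + 0.77824×0.66877×0.44197 = 1.252984 + 0.230029 = 1.483013.
Q̄ = (S₀/π) × [bracket] = (2685/π) × 1.483013 = 1267.5 W/m².
— Configuration B (φ=+80.6°):
cos H₀ = −tan(+80.6°) tan(+48.028°) = -6.7153 ≤ −1 ⇒ polar day, H₀ = π.
Bracket: H₀ sin φ sin δ + cos φ cos δ sin H₀ = 3.1416×0.98657×0.74347 + 0.16333×0.66877×0.00000 = 2.304317 + 0.000000 = 2.304317.
Q̄ = (S₀/π) × [bracket] = (2685/π) × 2.304317 = 1969.4 W/m².
Ratio Q̄_A / Q̄_B = 1267.5 / 1969.4 = 0.6436.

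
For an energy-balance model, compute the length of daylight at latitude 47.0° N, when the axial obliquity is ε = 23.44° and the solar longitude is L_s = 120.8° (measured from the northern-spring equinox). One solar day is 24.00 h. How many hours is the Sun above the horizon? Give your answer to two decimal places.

15.06 h

Solar declination: sin δ = sin ε · sin L_s = sin 23.44° × sin 120.8° = 0.34168, so δ = +19.980°.
cos h₀ = −tan ϕ · tan δ = −tan(+47.0°) × tan(+19.980°) = -0.3899, so h₀ = 1.9713 rad = 112.95°.
Daylight = 2h₀/(2π) × 24.00 h = (1.9713/π) × 24.00 = 15.06 h.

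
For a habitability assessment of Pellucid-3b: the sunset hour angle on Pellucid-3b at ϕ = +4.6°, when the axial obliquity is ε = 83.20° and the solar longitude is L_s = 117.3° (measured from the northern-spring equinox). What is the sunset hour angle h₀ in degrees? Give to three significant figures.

h₀ = 98.7°

Solar declination: sin δ = sin ε · sin L_s = sin 83.20° × sin 117.3° = 0.88237, so δ = +61.929°.
cos h₀ = −tan ϕ · tan δ = −tan(+4.6°) × tan(+61.929°) = -0.1509, so h₀ = 1.7222 rad = 98.68°.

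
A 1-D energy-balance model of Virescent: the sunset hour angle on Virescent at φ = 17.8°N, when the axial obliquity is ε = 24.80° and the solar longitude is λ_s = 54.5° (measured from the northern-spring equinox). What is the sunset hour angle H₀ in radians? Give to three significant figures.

Solar declination: sin δ = sin ε · sin λ_s = sin 24.80° × sin 54.5° = 0.34148, so δ = +19.967°.
cos H₀ = −tan φ · tan δ = −tan(+17.8°) × tan(+19.967°) = -0.1167, so H₀ = 1.6877 rad = 96.70°.

H₀ = 1.69 rad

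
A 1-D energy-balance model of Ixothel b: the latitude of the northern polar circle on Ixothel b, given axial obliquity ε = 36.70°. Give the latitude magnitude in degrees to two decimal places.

53.30°

The polar circle is the lowest latitude that experiences at least one full rotation of continuous daylight at the northern-summer solstice; it lies at |φ| = 90° − ε = 90° − 36.70° = 53.30°.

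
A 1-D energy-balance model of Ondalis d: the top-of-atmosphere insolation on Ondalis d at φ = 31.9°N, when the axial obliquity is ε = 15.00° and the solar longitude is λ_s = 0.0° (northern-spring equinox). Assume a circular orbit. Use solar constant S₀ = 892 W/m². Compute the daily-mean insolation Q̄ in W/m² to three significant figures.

Q̄ ≈ 241 W/m²

Solar declination: sin δ = sin ε · sin λ_s = sin 15.00° × sin 0.0° = 0.00000, so δ = +0.000°.
cos H₀ = −tan(+31.9°) tan(+0.000°) = -0.0000, H₀ = 1.5708 rad.
Bracket: H₀ sin φ sin δ + cos φ cos δ sin H₀ = 1.5708×0.52844×0.00000 + 0.84897×1.00000×1.00000 = 0.000000 + 0.848970 = 0.848970.
Q̄ = (S₀/π) × [bracket] = (892/π) × 0.848970 = 241.1 W/m².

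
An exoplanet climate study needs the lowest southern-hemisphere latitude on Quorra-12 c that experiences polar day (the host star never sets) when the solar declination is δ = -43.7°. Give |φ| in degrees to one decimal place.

Polar day requires cos H₀ = −tan φ tan δ ≤ −1, i.e. tan φ tan δ ≥ 1.
The boundary is |tan φ| · |tan δ| = 1, so |φ| = 90° − |δ| = 90° − 43.7° = 46.3° in the southern hemisphere.

|φ| = 46.3°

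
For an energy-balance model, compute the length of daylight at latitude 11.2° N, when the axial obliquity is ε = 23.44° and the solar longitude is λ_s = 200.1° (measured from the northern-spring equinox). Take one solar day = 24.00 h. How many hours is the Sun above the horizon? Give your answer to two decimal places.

Solar declination: sin δ = sin ε · sin λ_s = sin 23.44° × sin 200.1° = -0.13670, so δ = -7.857°.
cos H₀ = −tan φ · tan δ = −tan(+11.2°) × tan(-7.857°) = 0.0273, so H₀ = 1.5435 rad = 88.43°.
Daylight = 2H₀/(2π) × 24.00 h = (1.5435/π) × 24.00 = 11.79 h.

11.79 h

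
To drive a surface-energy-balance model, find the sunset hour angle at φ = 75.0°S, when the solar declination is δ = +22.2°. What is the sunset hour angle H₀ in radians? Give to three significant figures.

H₀ = 0.00 rad

cos H₀ = −tan φ · tan δ = 1.5230 ≥ 1, so the Sun never rises (polar night) and H₀ = 0.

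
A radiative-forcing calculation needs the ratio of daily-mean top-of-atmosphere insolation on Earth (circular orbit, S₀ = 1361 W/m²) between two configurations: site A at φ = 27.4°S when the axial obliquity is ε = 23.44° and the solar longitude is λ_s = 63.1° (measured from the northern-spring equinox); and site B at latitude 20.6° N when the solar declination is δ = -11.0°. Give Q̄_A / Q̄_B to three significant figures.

— Configuration A (φ=-27.4°):
Solar declination: sin δ = sin ε · sin λ_s = sin 23.44° × sin 63.1° = 0.35475, so δ = +20.778°.
cos H₀ = −tan(-27.4°) tan(+20.778°) = 0.1967, H₀ = 1.3728 rad.
Bracket: H₀ sin φ sin δ + cos φ cos δ sin H₀ = 1.3728×-0.46020×0.35475 + 0.88782×0.93496×0.98047 = -0.224118 + 0.813865 = 0.589747.
Q̄ = (S₀/π) × [bracket] = (1361/π) × 0.589747 = 255.49 W/m².
— Configuration B (φ=+20.6°):
cos H₀ = −tan(+20.6°) tan(-11.000°) = 0.0731, H₀ = 1.4977 rad.
Bracket: H₀ sin φ sin δ + cos φ cos δ sin H₀ = 1.4977×0.35184×-0.19081 + 0.93606×0.98163×0.99733 = -0.100547 + 0.916411 = 0.815864.
Q̄ = (S₀/π) × [bracket] = (1361/π) × 0.815864 = 353.45 W/m².
Ratio Q̄_A / Q̄_B = 255.49 / 353.45 = 0.7228.

Q̄_A / Q̄_B ≈ 0.723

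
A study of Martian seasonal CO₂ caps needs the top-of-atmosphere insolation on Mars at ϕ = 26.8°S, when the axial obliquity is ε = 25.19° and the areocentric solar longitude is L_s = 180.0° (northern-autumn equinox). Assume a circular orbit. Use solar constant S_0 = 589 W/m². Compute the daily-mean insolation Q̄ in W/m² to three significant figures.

Q̄ ≈ 167 W/m²

sin δ = sin 25.19° × sin 180.0° = 0.00000, so δ = +0.000°.
cos h₀ = −tan(-26.8°) tan(+0.000°) = 0.0000, h₀ = 1.5708 rad.
Bracket: h₀ sin ϕ sin δ + cos ϕ cos δ sin h₀ = 1.5708×-0.45088×0.00000 + 0.89259×1.00000×1.00000 = -0.000000 + 0.892590 = 0.892590.
Q̄ = (S_0/π) × [bracket] = (589/π) × 0.892590 = 167.3 W/m².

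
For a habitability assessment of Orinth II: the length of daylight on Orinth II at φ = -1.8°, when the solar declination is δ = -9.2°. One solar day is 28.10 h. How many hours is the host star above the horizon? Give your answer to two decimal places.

14.10 h

cos H₀ = −tan φ · tan δ = −tan(-1.8°) × tan(-9.200°) = -0.0051, so H₀ = 1.5759 rad = 90.29°.
Daylight = 2H₀/(2π) × 28.10 h = (1.5759/π) × 28.10 = 14.10 h.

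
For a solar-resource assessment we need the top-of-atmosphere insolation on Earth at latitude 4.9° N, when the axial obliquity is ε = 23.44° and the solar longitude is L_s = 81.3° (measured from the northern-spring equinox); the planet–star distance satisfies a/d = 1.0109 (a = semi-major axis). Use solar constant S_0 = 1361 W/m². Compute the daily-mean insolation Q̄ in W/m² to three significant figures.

Q̄ ≈ 429 W/m²

Solar declination: sin δ = sin ε · sin L_s = sin 23.44° × sin 81.3° = 0.39321, so δ = +23.154°.
cos h₀ = −tan(+4.9°) tan(+23.154°) = -0.0367, h₀ = 1.6075 rad.
Bracket: h₀ sin ϕ sin δ + cos ϕ cos δ sin h₀ = 1.6075×0.08542×0.39321 + 0.99635×0.91945×0.99933 = 0.053993 + 0.915480 = 0.969473.
Inverse-square distance factor (a/d)² = 1.0109² = 1.021919.
Q̄ = (S_0/π) × 1.021919 × [bracket] = (1361/π) × 1.021919 × 0.969473 = 429.2 W/m².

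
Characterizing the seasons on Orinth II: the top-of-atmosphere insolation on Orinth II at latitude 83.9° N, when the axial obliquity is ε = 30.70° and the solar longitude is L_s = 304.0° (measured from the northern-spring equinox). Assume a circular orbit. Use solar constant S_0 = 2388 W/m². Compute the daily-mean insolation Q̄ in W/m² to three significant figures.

Q̄ ≈ 0.00 W/m²

Solar declination: sin δ = sin ε · sin L_s = sin 30.70° × sin 304.0° = -0.42326, so δ = -25.041°.
cos h₀ = −tan(+83.9°) tan(-25.041°) = 4.3714 ≥ 1 ⇒ polar night, h₀ = 0 and Q̄ = 0.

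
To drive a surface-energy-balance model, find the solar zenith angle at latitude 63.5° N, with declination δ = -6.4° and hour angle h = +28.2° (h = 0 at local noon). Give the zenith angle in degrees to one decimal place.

cos θ_z = sin φ sin δ + cos φ cos δ cos h = -0.099757 + 0.390785 = 0.291028.
θ_z = arccos(0.291028) = 73.1°.

θ_z = 73.1°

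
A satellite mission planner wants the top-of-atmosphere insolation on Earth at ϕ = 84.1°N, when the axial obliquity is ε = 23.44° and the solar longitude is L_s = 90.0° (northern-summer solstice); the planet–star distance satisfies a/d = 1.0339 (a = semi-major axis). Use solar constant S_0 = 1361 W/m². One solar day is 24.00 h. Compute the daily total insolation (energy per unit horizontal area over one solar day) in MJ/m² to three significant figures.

49.7 MJ/m²

Solar declination: sin δ = sin ε · sin L_s = sin 23.44° × sin 90.0° = 0.39779, so δ = +23.440°.
cos h₀ = −tan(+84.1°) tan(+23.440°) = -4.1955 ≤ −1 ⇒ polar day, h₀ = π.
Bracket: h₀ sin ϕ sin δ + cos ϕ cos δ sin h₀ = 3.1416×0.99470×0.39779 + 0.10279×0.91748×0.00000 = 1.243074 + 0.000000 = 1.243074.
Inverse-square distance factor (a/d)² = 1.0339² = 1.068949.
Q̄ = (S_0/π) × 1.068949 × [bracket] = (1361/π) × 1.068949 × 1.243074 = 575.65 W/m².
Daily total = Q̄ × 24.00 h × 3600 s/h = 575.65 × 24.00 × 3600 / 10⁶ = 49.74 MJ/m².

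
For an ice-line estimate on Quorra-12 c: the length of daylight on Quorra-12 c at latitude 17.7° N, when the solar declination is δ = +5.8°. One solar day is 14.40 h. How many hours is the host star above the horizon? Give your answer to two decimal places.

cos H₀ = −tan φ · tan δ = −tan(+17.7°) × tan(+5.800°) = -0.0324, so H₀ = 1.6032 rad = 91.86°.
Daylight = 2H₀/(2π) × 14.40 h = (1.6032/π) × 14.40 = 7.35 h.

7.35 h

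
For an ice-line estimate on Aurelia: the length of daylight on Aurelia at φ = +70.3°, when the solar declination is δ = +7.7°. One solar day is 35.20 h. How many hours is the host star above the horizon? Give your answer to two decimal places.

21.94 h

cos H₀ = −tan φ · tan δ = −tan(+70.3°) × tan(+7.700°) = -0.3776, so H₀ = 1.9580 rad = 112.19°.
Daylight = 2H₀/(2π) × 35.20 h = (1.9580/π) × 35.20 = 21.94 h.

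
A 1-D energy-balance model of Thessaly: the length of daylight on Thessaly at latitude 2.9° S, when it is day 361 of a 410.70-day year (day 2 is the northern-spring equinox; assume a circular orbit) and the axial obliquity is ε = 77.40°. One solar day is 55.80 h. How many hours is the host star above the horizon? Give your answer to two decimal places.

28.77 h

Solar longitude: λ_s = 360° × (361 − 2)/410.70 = 314.682°.
sin δ = sin 77.40° × sin 314.682° = -0.69389, so δ = -43.939°.
cos H₀ = −tan φ · tan δ = −tan(-2.9°) × tan(-43.939°) = -0.0488, so H₀ = 1.6196 rad = 92.80°.
Daylight = 2H₀/(2π) × 55.80 h = (1.6196/π) × 55.80 = 28.77 h.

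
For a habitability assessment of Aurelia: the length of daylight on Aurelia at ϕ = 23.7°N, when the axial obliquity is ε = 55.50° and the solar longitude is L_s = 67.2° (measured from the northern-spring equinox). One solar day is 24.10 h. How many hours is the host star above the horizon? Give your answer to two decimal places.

Solar declination: sin δ = sin ε · sin L_s = sin 55.50° × sin 67.2° = 0.75973, so δ = +49.441°.
cos h₀ = −tan ϕ · tan δ = −tan(+23.7°) × tan(+49.441°) = -0.5129, so h₀ = 2.1093 rad = 120.86°.
Daylight = 2h₀/(2π) × 24.10 h = (2.1093/π) × 24.10 = 16.18 h.

16.18 h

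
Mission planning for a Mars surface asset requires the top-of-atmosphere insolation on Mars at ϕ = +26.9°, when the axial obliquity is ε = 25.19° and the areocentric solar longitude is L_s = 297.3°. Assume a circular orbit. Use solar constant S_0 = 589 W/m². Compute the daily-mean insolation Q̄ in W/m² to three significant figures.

Q̄ ≈ 108 W/m²

sin δ = sin 25.19° × sin 297.3° = -0.37821, so δ = -22.223°.
cos h₀ = −tan(+26.9°) tan(-22.223°) = 0.2073, h₀ = 1.3620 rad.
Bracket: h₀ sin ϕ sin δ + cos ϕ cos δ sin h₀ = 1.3620×0.45243×-0.37821 + 0.89180×0.92572×0.97828 = -0.233057 + 0.807626 = 0.574569.
Q̄ = (S_0/π) × [bracket] = (589/π) × 0.574569 = 107.7 W/m².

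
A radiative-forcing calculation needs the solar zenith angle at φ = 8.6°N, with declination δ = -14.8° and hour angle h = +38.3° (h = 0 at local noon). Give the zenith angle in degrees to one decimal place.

cos θ_z = sin φ sin δ + cos φ cos δ cos h = -0.038198 + 0.750209 = 0.712011.
θ_z = arccos(0.712011) = 44.6°.

θ_z = 44.6°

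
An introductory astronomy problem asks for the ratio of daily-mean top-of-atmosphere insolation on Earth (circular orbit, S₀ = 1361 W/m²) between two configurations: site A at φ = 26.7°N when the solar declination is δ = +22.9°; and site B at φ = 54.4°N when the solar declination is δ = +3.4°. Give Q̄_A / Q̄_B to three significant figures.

— Configuration A (φ=+26.7°):
cos H₀ = −tan(+26.7°) tan(+22.900°) = -0.2125, H₀ = 1.7849 rad.
Bracket: H₀ sin φ sin δ + cos φ cos δ sin H₀ = 1.7849×0.44932×0.38912 + 0.89337×0.92119×0.97717 = 0.312071 + 0.804175 = 1.116246.
Q̄ = (S₀/π) × [bracket] = (1361/π) × 1.116246 = 483.58 W/m².
— Configuration B (φ=+54.4°):
cos H₀ = −tan(+54.4°) tan(+3.400°) = -0.0830, H₀ = 1.6539 rad.
Bracket: H₀ sin φ sin δ + cos φ cos δ sin H₀ = 1.6539×0.81310×0.05931 + 0.58212×0.99824×0.99655 = 0.079759 + 0.579091 = 0.658850.
Q̄ = (S₀/π) × [bracket] = (1361/π) × 0.658850 = 285.43 W/m².
Ratio Q̄_A / Q̄_B = 483.58 / 285.43 = 1.694.

Q̄_A / Q̄_B ≈ 1.69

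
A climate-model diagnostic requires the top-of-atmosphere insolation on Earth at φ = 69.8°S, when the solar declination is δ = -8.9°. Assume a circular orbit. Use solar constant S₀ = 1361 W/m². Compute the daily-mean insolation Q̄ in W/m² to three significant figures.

cos H₀ = −tan(-69.8°) tan(-8.900°) = -0.4256, H₀ = 2.0104 rad.
Bracket: H₀ sin φ sin δ + cos φ cos δ sin H₀ = 2.0104×-0.93849×-0.15471 + 0.34530×0.98796×0.90490 = 0.291898 + 0.308700 = 0.600598.
Q̄ = (S₀/π) × [bracket] = (1361/π) × 0.600598 = 260.2 W/m².

Q̄ ≈ 260 W/m²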